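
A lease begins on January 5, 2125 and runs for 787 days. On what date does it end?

March 3, 2127

Counting forward 787 days from January 5, 2125.
January has 31 days, so 31 − 5 = 26 days remain after January 5, 2125; 787 − 26 = 761 left.
February 2125 has 28 days (2125 is not a leap year): 761 − 28 = 733 left.
March 2125 has 31 days: 733 − 31 = 702 left.
April 2125 has 30 days: 702 − 30 = 672 left.
May 2125 has 31 days: 672 − 31 = 641 left.
June 2125 has 30 days: 641 − 30 = 611 left.
July 2125 has 31 days: 611 − 31 = 580 left.
August 2125 has 31 days: 580 − 31 = 549 left.
September 2125 has 30 days: 549 − 30 = 519 left.
October 2125 has 31 days: 519 − 31 = 488 left.
November 2125 has 30 days: 488 − 30 = 458 left.
December 2125 has 31 days: 458 − 31 = 427 left.
January 2126 has 31 days: 427 − 31 = 396 left.
February 2126 has 28 days (2126 is not a leap year): 396 − 28 = 368 left.
March 2126 has 31 days: 368 − 31 = 337 left.
April 2126 has 30 days: 337 − 30 = 307 left.
May 2126 has 31 days: 307 − 31 = 276 left.
June 2126 has 30 days: 276 − 30 = 246 left.
July 2126 has 31 days: 246 − 31 = 215 left.
August 2126 has 31 days: 215 − 31 = 184 left.
September 2126 has 30 days: 184 − 30 = 154 left.
October 2126 has 31 days: 154 − 31 = 123 left.
November 2126 has 30 days: 123 − 30 = 93 left.
December 2126 has 31 days: 93 − 31 = 62 left.
January 2127 has 31 days: 62 − 31 = 31 left.
February 2127 has 28 days (2127 is not a leap year): 31 − 28 = 3 left.
3 days into March 2127 → March 3, 2127.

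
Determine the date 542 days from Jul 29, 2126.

Counting forward 542 days from July 29, 2126.
July has 31 days, so 31 − 29 = 2 days remain after July 29, 2126; 542 − 2 = 540 left.
August 2126 has 31 days: 540 − 31 = 509 left.
September 2126 has 30 days: 509 − 30 = 479 left.
October 2126 has 31 days: 479 − 31 = 448 left.
November 2126 has 30 days: 448 − 30 = 418 left.
December 2126 has 31 days: 418 − 31 = 387 left.
January 2127 has 31 days: 387 − 31 = 356 left.
February 2127 has 28 days (2127 is not a leap year): 356 − 28 = 328 left.
March 2127 has 31 days: 328 − 31 = 297 left.
April 2127 has 30 days: 297 − 30 = 267 left.
May 2127 has 31 days: 267 − 31 = 236 left.
June 2127 has 30 days: 236 − 30 = 206 left.
July 2127 has 31 days: 206 − 31 = 175 left.
August 2127 has 31 days: 175 − 31 = 144 left.
September 2127 has 30 days: 144 − 30 = 114 left.
October 2127 has 31 days: 114 − 31 = 83 left.
November 2127 has 30 days: 83 − 30 = 53 left.
December 2127 has 31 days: 53 − 31 = 22 left.
22 days into January 2128 → January 22, 2128.

January 22, 2128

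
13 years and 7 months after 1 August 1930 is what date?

March 1, 1944

Adding 13 years and 7 months from August 1, 1930.
+13 years → 1943; month 8 + 7 = 15, which is month 3 of year 1944 → March 1944.
Day 1 is valid in March, giving March 1, 1944.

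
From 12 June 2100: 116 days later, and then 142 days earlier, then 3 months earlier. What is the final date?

February 17, 2100

Advancing 116 days from June 12, 2100:
June has 30 days, so 30 − 12 = 18 days remain after June 12, 2100; 116 − 18 = 98 left.
July 2100 has 31 days: 98 − 31 = 67 left.
August 2100 has 31 days: 67 − 31 = 36 left.
September 2100 has 30 days: 36 − 30 = 6 left.
6 days into October 2100 → October 6, 2100.
Going back 142 days from October 6, 2100:
Going back 6 days from October 6, 2100 reaches the end of the previous month; 142 − 6 = 136 left.
September 2100 has 30 days: 136 − 30 = 106 left.
August 2100 has 31 days: 106 − 31 = 75 left.
July 2100 has 31 days: 75 − 31 = 44 left.
June 2100 has 30 days: 44 − 30 = 14 left.
May 2100 has 31 days; 31 − 14 = 17 → May 17, 2100.
Counting back 3 months from May 17, 2100:
month 5 − 3 = 2 → February 2100.
Day 17 is valid in February, giving February 17, 2100.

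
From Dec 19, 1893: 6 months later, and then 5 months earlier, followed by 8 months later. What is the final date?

Counting forward 6 months from December 19, 1893:
month 12 + 6 = 18, which is month 6 of year 1894 → June 1894.
Day 19 is valid in June, giving June 19, 1894.
Counting back 5 months from June 19, 1894:
month 6 − 5 = 1 → January 1894.
Day 19 is valid in January, giving January 19, 1894.
Counting forward 8 months from January 19, 1894:
month 1 + 8 = 9 → September 1894.
Day 19 is valid in September, giving September 19, 1894.

September 19, 1894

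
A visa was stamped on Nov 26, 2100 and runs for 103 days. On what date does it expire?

Adding 103 days from November 26, 2100.
November has 30 days, so 30 − 26 = 4 days remain after November 26, 2100; 103 − 4 = 99 left.
December 2100 has 31 days: 99 − 31 = 68 left.
January 2101 has 31 days: 68 − 31 = 37 left.
February 2101 has 28 days (2101 is not a leap year): 37 − 28 = 9 left.
9 days into March 2101 → March 9, 2101.

March 9, 2101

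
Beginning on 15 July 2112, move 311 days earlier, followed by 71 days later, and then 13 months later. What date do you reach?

Counting back 311 days from July 15, 2112:
Going back 15 days from July 15, 2112 reaches the end of the previous month; 311 − 15 = 296 left.
June 2112 has 30 days: 296 − 30 = 266 left.
May 2112 has 31 days: 266 − 31 = 235 left.
April 2112 has 30 days: 235 − 30 = 205 left.
March 2112 has 31 days: 205 − 31 = 174 left.
February 2112 has 29 days (2112 is a leap year): 174 − 29 = 145 left.
January 2112 has 31 days: 145 − 31 = 114 left.
December 2111 has 31 days: 114 − 31 = 83 left.
November 2111 has 30 days: 83 − 30 = 53 left.
October 2111 has 31 days: 53 − 31 = 22 left.
September 2111 has 30 days; 30 − 22 = 8 → September 8, 2111.
Counting forward 71 days from September 8, 2111:
September has 30 days, so 30 − 8 = 22 days remain after September 8, 2111; 71 − 22 = 49 left.
October 2111 has 31 days: 49 − 31 = 18 left.
18 days into November 2111 → November 18, 2111.
Counting forward 13 months from November 18, 2111:
month 11 + 13 = 24, which is month 12 of year 2112 → December 2112.
Day 18 is valid in December, giving December 18, 2112.

December 18, 2112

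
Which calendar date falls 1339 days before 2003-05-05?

September 4, 1999

Subtracting 1339 days from May 5, 2003.
Going back 5 days from May 5, 2003 reaches the end of the previous month; 1339 − 5 = 1334 left.
April 2003 has 30 days: 1334 − 30 = 1304 left.
March 2003 has 31 days: 1304 − 31 = 1273 left.
February 2003 has 28 days (2003 is not a leap year): 1273 − 28 = 1245 left.
January 2003 has 31 days: 1245 − 31 = 1214 left.
December 2002 has 31 days: 1214 − 31 = 1183 left.
November 2002 has 30 days: 1183 − 30 = 1153 left.
October 2002 has 31 days: 1153 − 31 = 1122 left.
September 2002 has 30 days: 1122 − 30 = 1092 left.
August 2002 has 31 days: 1092 − 31 = 1061 left.
July 2002 has 31 days: 1061 − 31 = 1030 left.
June 2002 has 30 days: 1030 − 30 = 1000 left.
May 2002 has 31 days: 1000 − 31 = 969 left.
April 2002 has 30 days: 969 − 30 = 939 left.
March 2002 has 31 days: 939 − 31 = 908 left.
February 2002 has 28 days (2002 is not a leap year): 908 − 28 = 880 left.
January 2002 has 31 days: 880 − 31 = 849 left.
December 2001 has 31 days: 849 − 31 = 818 left.
November 2001 has 30 days: 818 − 30 = 788 left.
October 2001 has 31 days: 788 − 31 = 757 left.
September 2001 has 30 days: 757 − 30 = 727 left.
August 2001 has 31 days: 727 − 31 = 696 left.
July 2001 has 31 days: 696 − 31 = 665 left.
June 2001 has 30 days: 665 − 30 = 635 left.
May 2001 has 31 days: 635 − 31 = 604 left.
April 2001 has 30 days: 604 − 30 = 574 left.
March 2001 has 31 days: 574 − 31 = 543 left.
February 2001 has 28 days (2001 is not a leap year): 543 − 28 = 515 left.
January 2001 has 31 days: 515 − 31 = 484 left.
December 2000 has 31 days: 484 − 31 = 453 left.
November 2000 has 30 days: 453 − 30 = 423 left.
October 2000 has 31 days: 423 − 31 = 392 left.
September 2000 has 30 days: 392 − 30 = 362 left.
August 2000 has 31 days: 362 − 31 = 331 left.
July 2000 has 31 days: 331 − 31 = 300 left.
June 2000 has 30 days: 300 − 30 = 270 left.
May 2000 has 31 days: 270 − 31 = 239 left.
April 2000 has 30 days: 239 − 30 = 209 left.
March 2000 has 31 days: 209 − 31 = 178 left.
February 2000 has 29 days (2000 is a leap year (divisible by 400)): 178 − 29 = 149 left.
January 2000 has 31 days: 149 − 31 = 118 left.
December 1999 has 31 days: 118 − 31 = 87 left.
November 1999 has 30 days: 87 − 30 = 57 left.
October 1999 has 31 days: 57 − 31 = 26 left.
September 1999 has 30 days; 30 − 26 = 4 → September 4, 1999.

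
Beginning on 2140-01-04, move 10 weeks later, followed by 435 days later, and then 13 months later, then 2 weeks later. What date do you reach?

July 7, 2142

Counting forward 10 weeks (= 70 days) from January 4, 2140:
January has 31 days, so 31 − 4 = 27 days remain after January 4, 2140; 70 − 27 = 43 left.
February 2140 has 29 days (2140 is a leap year): 43 − 29 = 14 left.
14 days into March 2140 → March 14, 2140.
Adding 435 days from March 14, 2140:
March has 31 days, so 31 − 14 = 17 days remain after March 14, 2140; 435 − 17 = 418 left.
April 2140 has 30 days: 418 − 30 = 388 left.
May 2140 has 31 days: 388 − 31 = 357 left.
June 2140 has 30 days: 357 − 30 = 327 left.
July 2140 has 31 days: 327 − 31 = 296 left.
August 2140 has 31 days: 296 − 31 = 265 left.
September 2140 has 30 days: 265 − 30 = 235 left.
October 2140 has 31 days: 235 − 31 = 204 left.
November 2140 has 30 days: 204 − 30 = 174 left.
December 2140 has 31 days: 174 − 31 = 143 left.
January 2141 has 31 days: 143 − 31 = 112 left.
February 2141 has 28 days (2141 is not a leap year): 112 − 28 = 84 left.
March 2141 has 31 days: 84 − 31 = 53 left.
April 2141 has 30 days: 53 − 30 = 23 left.
23 days into May 2141 → May 23, 2141.
Adding 13 months from May 23, 2141:
month 5 + 13 = 18, which is month 6 of year 2142 → June 2142.
Day 23 is valid in June, giving June 23, 2142.
Counting forward 2 weeks (= 14 days) from June 23, 2142:
June has 30 days, so 30 − 23 = 7 days remain after June 23, 2142; 14 − 7 = 7 left.
7 days into July 2142 → July 7, 2142.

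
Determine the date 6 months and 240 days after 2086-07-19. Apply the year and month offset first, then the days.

Advancing 6 months and 240 days from July 19, 2086: first the month/year part, then the days.
month 7 + 6 = 13, which is month 1 of year 2087 → January 2087.
Day 19 is valid in January, giving January 19, 2087.
Now add 240 days from January 19, 2087.
January has 31 days, so 31 − 19 = 12 days remain after January 19, 2087; 240 − 12 = 228 left.
February 2087 has 28 days (2087 is not a leap year): 228 − 28 = 200 left.
March 2087 has 31 days: 200 − 31 = 169 left.
April 2087 has 30 days: 169 − 30 = 139 left.
May 2087 has 31 days: 139 − 31 = 108 left.
June 2087 has 30 days: 108 − 30 = 78 left.
July 2087 has 31 days: 78 − 31 = 47 left.
August 2087 has 31 days: 47 − 31 = 16 left.
16 days into September 2087 → September 16, 2087.

September 16, 2087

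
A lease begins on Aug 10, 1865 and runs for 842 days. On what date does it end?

November 30, 1867

Advancing 842 days from August 10, 1865.
August has 31 days, so 31 − 10 = 21 days remain after August 10, 1865; 842 − 21 = 821 left.
September 1865 has 30 days: 821 − 30 = 791 left.
October 1865 has 31 days: 791 − 31 = 760 left.
November 1865 has 30 days: 760 − 30 = 730 left.
December 1865 has 31 days: 730 − 31 = 699 left.
January 1866 has 31 days: 699 − 31 = 668 left.
February 1866 has 28 days (1866 is not a leap year): 668 − 28 = 640 left.
March 1866 has 31 days: 640 − 31 = 609 left.
April 1866 has 30 days: 609 − 30 = 579 left.
May 1866 has 31 days: 579 − 31 = 548 left.
June 1866 has 30 days: 548 − 30 = 518 left.
July 1866 has 31 days: 518 − 31 = 487 left.
August 1866 has 31 days: 487 − 31 = 456 left.
September 1866 has 30 days: 456 − 30 = 426 left.
October 1866 has 31 days: 426 − 31 = 395 left.
November 1866 has 30 days: 395 − 30 = 365 left.
December 1866 has 31 days: 365 − 31 = 334 left.
January 1867 has 31 days: 334 − 31 = 303 left.
February 1867 has 28 days (1867 is not a leap year): 303 − 28 = 275 left.
March 1867 has 31 days: 275 − 31 = 244 left.
April 1867 has 30 days: 244 − 30 = 214 left.
May 1867 has 31 days: 214 − 31 = 183 left.
June 1867 has 30 days: 183 − 30 = 153 left.
July 1867 has 31 days: 153 − 31 = 122 left.
August 1867 has 31 days: 122 − 31 = 91 left.
September 1867 has 30 days: 91 − 30 = 61 left.
October 1867 has 31 days: 61 − 31 = 30 left.
30 days into November 1867 → November 30, 1867.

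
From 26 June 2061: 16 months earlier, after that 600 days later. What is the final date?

Subtracting 16 months from June 26, 2061:
month 6 − 16 = -10, which is month 2 of year 2060 → February 2060.
Day 26 is valid in February, giving February 26, 2060.
Advancing 600 days from February 26, 2060:
February has 29 days, so 29 − 26 = 3 days remain after February 26, 2060; 600 − 3 = 597 left.
March 2060 has 31 days: 597 − 31 = 566 left.
April 2060 has 30 days: 566 − 30 = 536 left.
May 2060 has 31 days: 536 − 31 = 505 left.
June 2060 has 30 days: 505 − 30 = 475 left.
July 2060 has 31 days: 475 − 31 = 444 left.
August 2060 has 31 days: 444 − 31 = 413 left.
September 2060 has 30 days: 413 − 30 = 383 left.
October 2060 has 31 days: 383 − 31 = 352 left.
November 2060 has 30 days: 352 − 30 = 322 left.
December 2060 has 31 days: 322 − 31 = 291 left.
January 2061 has 31 days: 291 − 31 = 260 left.
February 2061 has 28 days (2061 is not a leap year): 260 − 28 = 232 left.
March 2061 has 31 days: 232 − 31 = 201 left.
April 2061 has 30 days: 201 − 30 = 171 left.
May 2061 has 31 days: 171 − 31 = 140 left.
June 2061 has 30 days: 140 − 30 = 110 left.
July 2061 has 31 days: 110 − 31 = 79 left.
August 2061 has 31 days: 79 − 31 = 48 left.
September 2061 has 30 days: 48 − 30 = 18 left.
18 days into October 2061 → October 18, 2061.

October 18, 2061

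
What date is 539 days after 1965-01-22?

Advancing 539 days from January 22, 1965.
January has 31 days, so 31 − 22 = 9 days remain after January 22, 1965; 539 − 9 = 530 left.
February 1965 has 28 days (1965 is not a leap year): 530 − 28 = 502 left.
March 1965 has 31 days: 502 − 31 = 471 left.
April 1965 has 30 days: 471 − 30 = 441 left.
May 1965 has 31 days: 441 − 31 = 410 left.
June 1965 has 30 days: 410 − 30 = 380 left.
July 1965 has 31 days: 380 − 31 = 349 left.
August 1965 has 31 days: 349 − 31 = 318 left.
September 1965 has 30 days: 318 − 30 = 288 left.
October 1965 has 31 days: 288 − 31 = 257 left.
November 1965 has 30 days: 257 − 30 = 227 left.
December 1965 has 31 days: 227 − 31 = 196 left.
January 1966 has 31 days: 196 − 31 = 165 left.
February 1966 has 28 days (1966 is not a leap year): 165 − 28 = 137 left.
March 1966 has 31 days: 137 − 31 = 106 left.
April 1966 has 30 days: 106 − 30 = 76 left.
May 1966 has 31 days: 76 − 31 = 45 left.
June 1966 has 30 days: 45 − 30 = 15 left.
15 days into July 1966 → July 15, 1966.

July 15, 1966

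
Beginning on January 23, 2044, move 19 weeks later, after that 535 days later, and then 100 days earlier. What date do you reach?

August 13, 2045

Counting forward 19 weeks (= 133 days) from January 23, 2044:
January has 31 days, so 31 − 23 = 8 days remain after January 23, 2044; 133 − 8 = 125 left.
February 2044 has 29 days (2044 is a leap year): 125 − 29 = 96 left.
March 2044 has 31 days: 96 − 31 = 65 left.
April 2044 has 30 days: 65 − 30 = 35 left.
May 2044 has 31 days: 35 − 31 = 4 left.
4 days into June 2044 → June 4, 2044.
Advancing 535 days from June 4, 2044:
June has 30 days, so 30 − 4 = 26 days remain after June 4, 2044; 535 − 26 = 509 left.
July 2044 has 31 days: 509 − 31 = 478 left.
August 2044 has 31 days: 478 − 31 = 447 left.
September 2044 has 30 days: 447 − 30 = 417 left.
October 2044 has 31 days: 417 − 31 = 386 left.
November 2044 has 30 days: 386 − 30 = 356 left.
December 2044 has 31 days: 356 − 31 = 325 left.
January 2045 has 31 days: 325 − 31 = 294 left.
February 2045 has 28 days (2045 is not a leap year): 294 − 28 = 266 left.
March 2045 has 31 days: 266 − 31 = 235 left.
April 2045 has 30 days: 235 − 30 = 205 left.
May 2045 has 31 days: 205 − 31 = 174 left.
June 2045 has 30 days: 174 − 30 = 144 left.
July 2045 has 31 days: 144 − 31 = 113 left.
August 2045 has 31 days: 113 − 31 = 82 left.
September 2045 has 30 days: 82 − 30 = 52 left.
October 2045 has 31 days: 52 − 31 = 21 left.
21 days into November 2045 → November 21, 2045.
Going back 100 days from November 21, 2045:
Going back 21 days from November 21, 2045 reaches the end of the previous month; 100 − 21 = 79 left.
October 2045 has 31 days: 79 − 31 = 48 left.
September 2045 has 30 days: 48 − 30 = 18 left.
August 2045 has 31 days; 31 − 18 = 13 → August 13, 2045.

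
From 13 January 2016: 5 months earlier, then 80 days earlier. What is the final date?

Subtracting 5 months from January 13, 2016:
month 1 − 5 = -4, which is month 8 of year 2015 → August 2015.
Day 13 is valid in August, giving August 13, 2015.
Going back 80 days from August 13, 2015:
Going back 13 days from August 13, 2015 reaches the end of the previous month; 80 − 13 = 67 left.
July 2015 has 31 days: 67 − 31 = 36 left.
June 2015 has 30 days: 36 − 30 = 6 left.
May 2015 has 31 days; 31 − 6 = 25 → May 25, 2015.

May 25, 2015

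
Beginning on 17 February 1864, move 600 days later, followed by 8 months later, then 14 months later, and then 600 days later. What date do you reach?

Advancing 600 days from February 17, 1864:
February has 29 days, so 29 − 17 = 12 days remain after February 17, 1864; 600 − 12 = 588 left.
March 1864 has 31 days: 588 − 31 = 557 left.
April 1864 has 30 days: 557 − 30 = 527 left.
May 1864 has 31 days: 527 − 31 = 496 left.
June 1864 has 30 days: 496 − 30 = 466 left.
July 1864 has 31 days: 466 − 31 = 435 left.
August 1864 has 31 days: 435 − 31 = 404 left.
September 1864 has 30 days: 404 − 30 = 374 left.
October 1864 has 31 days: 374 − 31 = 343 left.
November 1864 has 30 days: 343 − 30 = 313 left.
December 1864 has 31 days: 313 − 31 = 282 left.
January 1865 has 31 days: 282 − 31 = 251 left.
February 1865 has 28 days (1865 is not a leap year): 251 − 28 = 223 left.
March 1865 has 31 days: 223 − 31 = 192 left.
April 1865 has 30 days: 192 − 30 = 162 left.
May 1865 has 31 days: 162 − 31 = 131 left.
June 1865 has 30 days: 131 − 30 = 101 left.
July 1865 has 31 days: 101 − 31 = 70 left.
August 1865 has 31 days: 70 − 31 = 39 left.
September 1865 has 30 days: 39 − 30 = 9 left.
9 days into October 1865 → October 9, 1865.
Adding 8 months from October 9, 1865:
month 10 + 8 = 18, which is month 6 of year 1866 → June 1866.
Day 9 is valid in June, giving June 9, 1866.
Adding 14 months from June 9, 1866:
month 6 + 14 = 20, which is month 8 of year 1867 → August 1867.
Day 9 is valid in August, giving August 9, 1867.
Advancing 600 days from August 9, 1867:
August has 31 days, so 31 − 9 = 22 days remain after August 9, 1867; 600 − 22 = 578 left.
September 1867 has 30 days: 578 − 30 = 548 left.
October 1867 has 31 days: 548 − 31 = 517 left.
November 1867 has 30 days: 517 − 30 = 487 left.
December 1867 has 31 days: 487 − 31 = 456 left.
January 1868 has 31 days: 456 − 31 = 425 left.
February 1868 has 29 days (1868 is a leap year): 425 − 29 = 396 left.
March 1868 has 31 days: 396 − 31 = 365 left.
April 1868 has 30 days: 365 − 30 = 335 left.
May 1868 has 31 days: 335 − 31 = 304 left.
June 1868 has 30 days: 304 − 30 = 274 left.
July 1868 has 31 days: 274 − 31 = 243 left.
August 1868 has 31 days: 243 − 31 = 212 left.
September 1868 has 30 days: 212 − 30 = 182 left.
October 1868 has 31 days: 182 − 31 = 151 left.
November 1868 has 30 days: 151 − 30 = 121 left.
December 1868 has 31 days: 121 − 31 = 90 left.
January 1869 has 31 days: 90 − 31 = 59 left.
February 1869 has 28 days (1869 is not a leap year): 59 − 28 = 31 left.
31 days into March 1869 → March 31, 1869.

March 31, 1869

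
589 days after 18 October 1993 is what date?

May 30, 1995

Advancing 589 days from October 18, 1993.
October has 31 days, so 31 − 18 = 13 days remain after October 18, 1993; 589 − 13 = 576 left.
November 1993 has 30 days: 576 − 30 = 546 left.
December 1993 has 31 days: 546 − 31 = 515 left.
January 1994 has 31 days: 515 − 31 = 484 left.
February 1994 has 28 days (1994 is not a leap year): 484 − 28 = 456 left.
March 1994 has 31 days: 456 − 31 = 425 left.
April 1994 has 30 days: 425 − 30 = 395 left.
May 1994 has 31 days: 395 − 31 = 364 left.
June 1994 has 30 days: 364 − 30 = 334 left.
July 1994 has 31 days: 334 − 31 = 303 left.
August 1994 has 31 days: 303 − 31 = 272 left.
September 1994 has 30 days: 272 − 30 = 242 left.
October 1994 has 31 days: 242 − 31 = 211 left.
November 1994 has 30 days: 211 − 30 = 181 left.
December 1994 has 31 days: 181 − 31 = 150 left.
January 1995 has 31 days: 150 − 31 = 119 left.
February 1995 has 28 days (1995 is not a leap year): 119 − 28 = 91 left.
March 1995 has 31 days: 91 − 31 = 60 left.
April 1995 has 30 days: 60 − 30 = 30 left.
30 days into May 1995 → May 30, 1995.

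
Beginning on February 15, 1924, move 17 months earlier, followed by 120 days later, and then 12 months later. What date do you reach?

January 13, 1924

Going back 17 months from February 15, 1924:
month 2 − 17 = -15, which is month 9 of year 1922 → September 1922.
Day 15 is valid in September, giving September 15, 1922.
Counting forward 120 days from September 15, 1922:
September has 30 days, so 30 − 15 = 15 days remain after September 15, 1922; 120 − 15 = 105 left.
October 1922 has 31 days: 105 − 31 = 74 left.
November 1922 has 30 days: 74 − 30 = 44 left.
December 1922 has 31 days: 44 − 31 = 13 left.
13 days into January 1923 → January 13, 1923.
Counting forward 12 months from January 13, 1923:
month 1 + 12 = 13, which is month 1 of year 1924 → January 1924.
Day 13 is valid in January, giving January 13, 1924.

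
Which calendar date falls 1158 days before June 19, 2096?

April 18, 2093

Counting back 1158 days from June 19, 2096.
Going back 19 days from June 19, 2096 reaches the end of the previous month; 1158 − 19 = 1139 left.
May 2096 has 31 days: 1139 − 31 = 1108 left.
April 2096 has 30 days: 1108 − 30 = 1078 left.
March 2096 has 31 days: 1078 − 31 = 1047 left.
February 2096 has 29 days (2096 is a leap year): 1047 − 29 = 1018 left.
January 2096 has 31 days: 1018 − 31 = 987 left.
December 2095 has 31 days: 987 − 31 = 956 left.
November 2095 has 30 days: 956 − 30 = 926 left.
October 2095 has 31 days: 926 − 31 = 895 left.
September 2095 has 30 days: 895 − 30 = 865 left.
August 2095 has 31 days: 865 − 31 = 834 left.
July 2095 has 31 days: 834 − 31 = 803 left.
June 2095 has 30 days: 803 − 30 = 773 left.
May 2095 has 31 days: 773 − 31 = 742 left.
April 2095 has 30 days: 742 − 30 = 712 left.
March 2095 has 31 days: 712 − 31 = 681 left.
February 2095 has 28 days (2095 is not a leap year): 681 − 28 = 653 left.
January 2095 has 31 days: 653 − 31 = 622 left.
December 2094 has 31 days: 622 − 31 = 591 left.
November 2094 has 30 days: 591 − 30 = 561 left.
October 2094 has 31 days: 561 − 31 = 530 left.
September 2094 has 30 days: 530 − 30 = 500 left.
August 2094 has 31 days: 500 − 31 = 469 left.
July 2094 has 31 days: 469 − 31 = 438 left.
June 2094 has 30 days: 438 − 30 = 408 left.
May 2094 has 31 days: 408 − 31 = 377 left.
April 2094 has 30 days: 377 − 30 = 347 left.
March 2094 has 31 days: 347 − 31 = 316 left.
February 2094 has 28 days (2094 is not a leap year): 316 − 28 = 288 left.
January 2094 has 31 days: 288 − 31 = 257 left.
December 2093 has 31 days: 257 − 31 = 226 left.
November 2093 has 30 days: 226 − 30 = 196 left.
October 2093 has 31 days: 196 − 31 = 165 left.
September 2093 has 30 days: 165 − 30 = 135 left.
August 2093 has 31 days: 135 − 31 = 104 left.
July 2093 has 31 days: 104 − 31 = 73 left.
June 2093 has 30 days: 73 − 30 = 43 left.
May 2093 has 31 days: 43 − 31 = 12 left.
April 2093 has 30 days; 30 − 12 = 18 → April 18, 2093.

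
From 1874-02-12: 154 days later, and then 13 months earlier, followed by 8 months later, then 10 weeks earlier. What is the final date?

December 8, 1873

Advancing 154 days from February 12, 1874:
February has 28 days, so 28 − 12 = 16 days remain after February 12, 1874; 154 − 16 = 138 left.
March 1874 has 31 days: 138 − 31 = 107 left.
April 1874 has 30 days: 107 − 30 = 77 left.
May 1874 has 31 days: 77 − 31 = 46 left.
June 1874 has 30 days: 46 − 30 = 16 left.
16 days into July 1874 → July 16, 1874.
Counting back 13 months from July 16, 1874:
month 7 − 13 = -6, which is month 6 of year 1873 → June 1873.
Day 16 is valid in June, giving June 16, 1873.
Advancing 8 months from June 16, 1873:
month 6 + 8 = 14, which is month 2 of year 1874 → February 1874.
Day 16 is valid in February, giving February 16, 1874.
Counting back 10 weeks (= 70 days) from February 16, 1874:
Going back 16 days from February 16, 1874 reaches the end of the previous month; 70 − 16 = 54 left.
January 1874 has 31 days: 54 − 31 = 23 left.
December 1873 has 31 days; 31 − 23 = 8 → December 8, 1873.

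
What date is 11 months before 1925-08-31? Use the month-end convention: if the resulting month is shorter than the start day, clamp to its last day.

September 30, 1924

Subtracting 11 months from August 31, 1925.
month 8 − 11 = -3, which is month 9 of year 1924 → September 1924.
September 1924 has only 30 days and the start was day 31, so the date clamps to September 30, 1924.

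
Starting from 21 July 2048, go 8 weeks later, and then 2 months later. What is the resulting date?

November 15, 2048

Advancing 8 weeks (= 56 days) from July 21, 2048:
July has 31 days, so 31 − 21 = 10 days remain after July 21, 2048; 56 − 10 = 46 left.
August 2048 has 31 days: 46 − 31 = 15 left.
15 days into September 2048 → September 15, 2048.
Adding 2 months from September 15, 2048:
month 9 + 2 = 11 → November 2048.
Day 15 is valid in November, giving November 15, 2048.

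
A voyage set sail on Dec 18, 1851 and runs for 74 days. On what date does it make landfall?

Advancing 74 days from December 18, 1851.
December has 31 days, so 31 − 18 = 13 days remain after December 18, 1851; 74 − 13 = 61 left.
January 1852 has 31 days: 61 − 31 = 30 left.
February 1852 has 29 days (1852 is a leap year): 30 − 29 = 1 left.
1 day into March 1852 → March 1, 1852.

March 1, 1852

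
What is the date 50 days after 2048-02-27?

Adding 50 days from February 27, 2048.
February has 29 days, so 29 − 27 = 2 days remain after February 27, 2048; 50 − 2 = 48 left.
March 2048 has 31 days: 48 − 31 = 17 left.
17 days into April 2048 → April 17, 2048.

April 17, 2048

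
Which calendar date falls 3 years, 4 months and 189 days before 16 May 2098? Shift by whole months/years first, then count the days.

Counting back 3 years, 4 months and 189 days from May 16, 2098: first the month/year part, then the days.
-3 years → 2095; month 5 − 4 = 1 → January 2095.
Day 16 is valid in January, giving January 16, 2095.
Now subtract 189 days from January 16, 2095.
Going back 16 days from January 16, 2095 reaches the end of the previous month; 189 − 16 = 173 left.
December 2094 has 31 days: 173 − 31 = 142 left.
November 2094 has 30 days: 142 − 30 = 112 left.
October 2094 has 31 days: 112 − 31 = 81 left.
September 2094 has 30 days: 81 − 30 = 51 left.
August 2094 has 31 days: 51 − 31 = 20 left.
July 2094 has 31 days; 31 − 20 = 11 → July 11, 2094.

July 11, 2094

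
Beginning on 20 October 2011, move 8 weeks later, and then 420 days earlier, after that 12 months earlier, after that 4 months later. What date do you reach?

February 21, 2010

Adding 8 weeks (= 56 days) from October 20, 2011:
October has 31 days, so 31 − 20 = 11 days remain after October 20, 2011; 56 − 11 = 45 left.
November 2011 has 30 days: 45 − 30 = 15 left.
15 days into December 2011 → December 15, 2011.
Going back 420 days from December 15, 2011:
Going back 15 days from December 15, 2011 reaches the end of the previous month; 420 − 15 = 405 left.
November 2011 has 30 days: 405 − 30 = 375 left.
October 2011 has 31 days: 375 − 31 = 344 left.
September 2011 has 30 days: 344 − 30 = 314 left.
August 2011 has 31 days: 314 − 31 = 283 left.
July 2011 has 31 days: 283 − 31 = 252 left.
June 2011 has 30 days: 252 − 30 = 222 left.
May 2011 has 31 days: 222 − 31 = 191 left.
April 2011 has 30 days: 191 − 30 = 161 left.
March 2011 has 31 days: 161 − 31 = 130 left.
February 2011 has 28 days (2011 is not a leap year): 130 − 28 = 102 left.
January 2011 has 31 days: 102 − 31 = 71 left.
December 2010 has 31 days: 71 − 31 = 40 left.
November 2010 has 30 days: 40 − 30 = 10 left.
October 2010 has 31 days; 31 − 10 = 21 → October 21, 2010.
Going back 12 months from October 21, 2010:
month 10 − 12 = -2, which is month 10 of year 2009 → October 2009.
Day 21 is valid in October, giving October 21, 2009.
Advancing 4 months from October 21, 2009:
month 10 + 4 = 14, which is month 2 of year 2010 → February 2010.
Day 21 is valid in February, giving February 21, 2010.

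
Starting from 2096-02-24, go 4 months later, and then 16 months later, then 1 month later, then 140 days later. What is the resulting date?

Adding 4 months from February 24, 2096:
month 2 + 4 = 6 → June 2096.
Day 24 is valid in June, giving June 24, 2096.
Counting forward 16 months from June 24, 2096:
month 6 + 16 = 22, which is month 10 of year 2097 → October 2097.
Day 24 is valid in October, giving October 24, 2097.
Adding 1 month from October 24, 2097:
month 10 + 1 = 11 → November 2097.
Day 24 is valid in November, giving November 24, 2097.
Adding 140 days from November 24, 2097:
November has 30 days, so 30 − 24 = 6 days remain after November 24, 2097; 140 − 6 = 134 left.
December 2097 has 31 days: 134 − 31 = 103 left.
January 2098 has 31 days: 103 − 31 = 72 left.
February 2098 has 28 days (2098 is not a leap year): 72 − 28 = 44 left.
March 2098 has 31 days: 44 − 31 = 13 left.
13 days into April 2098 → April 13, 2098.

April 13, 2098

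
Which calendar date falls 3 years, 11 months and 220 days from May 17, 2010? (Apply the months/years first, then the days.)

November 23, 2014

Counting forward 3 years, 11 months and 220 days from May 17, 2010: first the month/year part, then the days.
+3 years → 2013; month 5 + 11 = 16, which is month 4 of year 2014 → April 2014.
Day 17 is valid in April, giving April 17, 2014.
Now add 220 days from April 17, 2014.
April has 30 days, so 30 − 17 = 13 days remain after April 17, 2014; 220 − 13 = 207 left.
May 2014 has 31 days: 207 − 31 = 176 left.
June 2014 has 30 days: 176 − 30 = 146 left.
July 2014 has 31 days: 146 − 31 = 115 left.
August 2014 has 31 days: 115 − 31 = 84 left.
September 2014 has 30 days: 84 − 30 = 54 left.
October 2014 has 31 days: 54 − 31 = 23 left.
23 days into November 2014 → November 23, 2014.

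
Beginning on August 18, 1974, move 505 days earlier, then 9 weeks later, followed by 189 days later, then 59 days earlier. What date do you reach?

Counting back 505 days from August 18, 1974:
Going back 18 days from August 18, 1974 reaches the end of the previous month; 505 − 18 = 487 left.
July 1974 has 31 days: 487 − 31 = 456 left.
June 1974 has 30 days: 456 − 30 = 426 left.
May 1974 has 31 days: 426 − 31 = 395 left.
April 1974 has 30 days: 395 − 30 = 365 left.
March 1974 has 31 days: 365 − 31 = 334 left.
February 1974 has 28 days (1974 is not a leap year): 334 − 28 = 306 left.
January 1974 has 31 days: 306 − 31 = 275 left.
December 1973 has 31 days: 275 − 31 = 244 left.
November 1973 has 30 days: 244 − 30 = 214 left.
October 1973 has 31 days: 214 − 31 = 183 left.
September 1973 has 30 days: 183 − 30 = 153 left.
August 1973 has 31 days: 153 − 31 = 122 left.
July 1973 has 31 days: 122 − 31 = 91 left.
June 1973 has 30 days: 91 − 30 = 61 left.
May 1973 has 31 days: 61 − 31 = 30 left.
April 1973 has 30 days: 30 − 30 = 0 left.
March 1973 has 31 days; 31 − 0 = 31 → March 31, 1973.
Counting forward 9 weeks (= 63 days) from March 31, 1973:
March has 31 days, so 31 − 31 = 0 days remain after March 31, 1973; 63 − 0 = 63 left.
April 1973 has 30 days: 63 − 30 = 33 left.
May 1973 has 31 days: 33 − 31 = 2 left.
2 days into June 1973 → June 2, 1973.
Adding 189 days from June 2, 1973:
June has 30 days, so 30 − 2 = 28 days remain after June 2, 1973; 189 − 28 = 161 left.
July 1973 has 31 days: 161 − 31 = 130 left.
August 1973 has 31 days: 130 − 31 = 99 left.
September 1973 has 30 days: 99 − 30 = 69 left.
October 1973 has 31 days: 69 − 31 = 38 left.
November 1973 has 30 days: 38 − 30 = 8 left.
8 days into December 1973 → December 8, 1973.
Going back 59 days from December 8, 1973:
Going back 8 days from December 8, 1973 reaches the end of the previous month; 59 − 8 = 51 left.
November 1973 has 30 days: 51 − 30 = 21 left.
October 1973 has 31 days; 31 − 21 = 10 → October 10, 1973.

October 10, 1973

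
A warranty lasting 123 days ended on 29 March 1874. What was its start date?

Going back 123 days from March 29, 1874.
Going back 29 days from March 29, 1874 reaches the end of the previous month; 123 − 29 = 94 left.
February 1874 has 28 days (1874 is not a leap year): 94 − 28 = 66 left.
January 1874 has 31 days: 66 − 31 = 35 left.
December 1873 has 31 days: 35 − 31 = 4 left.
November 1873 has 30 days; 30 − 4 = 26 → November 26, 1873.

November 26, 1873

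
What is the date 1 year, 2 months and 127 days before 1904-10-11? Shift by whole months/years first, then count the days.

Counting back 1 year, 2 months and 127 days from October 11, 1904: first the month/year part, then the days.
-1 year → 1903; month 10 − 2 = 8 → August 1903.
Day 11 is valid in August, giving August 11, 1903.
Now subtract 127 days from August 11, 1903.
Going back 11 days from August 11, 1903 reaches the end of the previous month; 127 − 11 = 116 left.
July 1903 has 31 days: 116 − 31 = 85 left.
June 1903 has 30 days: 85 − 30 = 55 left.
May 1903 has 31 days: 55 − 31 = 24 left.
April 1903 has 30 days; 30 − 24 = 6 → April 6, 1903.

April 6, 1903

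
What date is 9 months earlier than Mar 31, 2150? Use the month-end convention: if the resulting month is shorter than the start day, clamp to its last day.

Going back 9 months from March 31, 2150.
month 3 − 9 = -6, which is month 6 of year 2149 → June 2149.
June 2149 has only 30 days and the start was day 31, so the date clamps to June 30, 2149.

June 30, 2149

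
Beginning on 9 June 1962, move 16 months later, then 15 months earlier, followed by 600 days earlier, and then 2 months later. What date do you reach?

Counting forward 16 months from June 9, 1962:
month 6 + 16 = 22, which is month 10 of year 1963 → October 1963.
Day 9 is valid in October, giving October 9, 1963.
Subtracting 15 months from October 9, 1963:
month 10 − 15 = -5, which is month 7 of year 1962 → July 1962.
Day 9 is valid in July, giving July 9, 1962.
Subtracting 600 days from July 9, 1962:
Going back 9 days from July 9, 1962 reaches the end of the previous month; 600 − 9 = 591 left.
June 1962 has 30 days: 591 − 30 = 561 left.
May 1962 has 31 days: 561 − 31 = 530 left.
April 1962 has 30 days: 530 − 30 = 500 left.
March 1962 has 31 days: 500 − 31 = 469 left.
February 1962 has 28 days (1962 is not a leap year): 469 − 28 = 441 left.
January 1962 has 31 days: 441 − 31 = 410 left.
December 1961 has 31 days: 410 − 31 = 379 left.
November 1961 has 30 days: 379 − 30 = 349 left.
October 1961 has 31 days: 349 − 31 = 318 left.
September 1961 has 30 days: 318 − 30 = 288 left.
August 1961 has 31 days: 288 − 31 = 257 left.
July 1961 has 31 days: 257 − 31 = 226 left.
June 1961 has 30 days: 226 − 30 = 196 left.
May 1961 has 31 days: 196 − 31 = 165 left.
April 1961 has 30 days: 165 − 30 = 135 left.
March 1961 has 31 days: 135 − 31 = 104 left.
February 1961 has 28 days (1961 is not a leap year): 104 − 28 = 76 left.
January 1961 has 31 days: 76 − 31 = 45 left.
December 1960 has 31 days: 45 − 31 = 14 left.
November 1960 has 30 days; 30 − 14 = 16 → November 16, 1960.
Adding 2 months from November 16, 1960:
month 11 + 2 = 13, which is month 1 of year 1961 → January 1961.
Day 16 is valid in January, giving January 16, 1961.

January 16, 1961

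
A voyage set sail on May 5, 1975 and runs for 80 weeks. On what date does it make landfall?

Advancing 80 weeks = 560 days from May 5, 1975.
May has 31 days, so 31 − 5 = 26 days remain after May 5, 1975; 560 − 26 = 534 left.
June 1975 has 30 days: 534 − 30 = 504 left.
July 1975 has 31 days: 504 − 31 = 473 left.
August 1975 has 31 days: 473 − 31 = 442 left.
September 1975 has 30 days: 442 − 30 = 412 left.
October 1975 has 31 days: 412 − 31 = 381 left.
November 1975 has 30 days: 381 − 30 = 351 left.
December 1975 has 31 days: 351 − 31 = 320 left.
January 1976 has 31 days: 320 − 31 = 289 left.
February 1976 has 29 days (1976 is a leap year): 289 − 29 = 260 left.
March 1976 has 31 days: 260 − 31 = 229 left.
April 1976 has 30 days: 229 − 30 = 199 left.
May 1976 has 31 days: 199 − 31 = 168 left.
June 1976 has 30 days: 168 − 30 = 138 left.
July 1976 has 31 days: 138 − 31 = 107 left.
August 1976 has 31 days: 107 − 31 = 76 left.
September 1976 has 30 days: 76 − 30 = 46 left.
October 1976 has 31 days: 46 − 31 = 15 left.
15 days into November 1976 → November 15, 1976.

November 15, 1976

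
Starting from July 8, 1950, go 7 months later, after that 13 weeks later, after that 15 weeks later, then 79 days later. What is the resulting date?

November 10, 1951

Adding 7 months from July 8, 1950:
month 7 + 7 = 14, which is month 2 of year 1951 → February 1951.
Day 8 is valid in February, giving February 8, 1951.
Counting forward 13 weeks (= 91 days) from February 8, 1951:
February has 28 days, so 28 − 8 = 20 days remain after February 8, 1951; 91 − 20 = 71 left.
March 1951 has 31 days: 71 − 31 = 40 left.
April 1951 has 30 days: 40 − 30 = 10 left.
10 days into May 1951 → May 10, 1951.
Counting forward 15 weeks (= 105 days) from May 10, 1951:
May has 31 days, so 31 − 10 = 21 days remain after May 10, 1951; 105 − 21 = 84 left.
June 1951 has 30 days: 84 − 30 = 54 left.
July 1951 has 31 days: 54 − 31 = 23 left.
23 days into August 1951 → August 23, 1951.
Advancing 79 days from August 23, 1951:
August has 31 days, so 31 − 23 = 8 days remain after August 23, 1951; 79 − 8 = 71 left.
September 1951 has 30 days: 71 − 30 = 41 left.
October 1951 has 31 days: 41 − 31 = 10 left.
10 days into November 1951 → November 10, 1951.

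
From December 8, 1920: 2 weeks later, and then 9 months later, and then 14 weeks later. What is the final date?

Advancing 2 weeks (= 14 days) from December 8, 1920:
December has 31 days; 8 + 14 = 22, still in December.
Adding 9 months from December 22, 1920:
month 12 + 9 = 21, which is month 9 of year 1921 → September 1921.
Day 22 is valid in September, giving September 22, 1921.
Adding 14 weeks (= 98 days) from September 22, 1921:
September has 30 days, so 30 − 22 = 8 days remain after September 22, 1921; 98 − 8 = 90 left.
October 1921 has 31 days: 90 − 31 = 59 left.
November 1921 has 30 days: 59 − 30 = 29 left.
29 days into December 1921 → December 29, 1921.

December 29, 1921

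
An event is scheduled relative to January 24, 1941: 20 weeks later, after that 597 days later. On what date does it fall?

Advancing 20 weeks (= 140 days) from January 24, 1941:
January has 31 days, so 31 − 24 = 7 days remain after January 24, 1941; 140 − 7 = 133 left.
February 1941 has 28 days (1941 is not a leap year): 133 − 28 = 105 left.
March 1941 has 31 days: 105 − 31 = 74 left.
April 1941 has 30 days: 74 − 30 = 44 left.
May 1941 has 31 days: 44 − 31 = 13 left.
13 days into June 1941 → June 13, 1941.
Adding 597 days from June 13, 1941:
June has 30 days, so 30 − 13 = 17 days remain after June 13, 1941; 597 − 17 = 580 left.
July 1941 has 31 days: 580 − 31 = 549 left.
August 1941 has 31 days: 549 − 31 = 518 left.
September 1941 has 30 days: 518 − 30 = 488 left.
October 1941 has 31 days: 488 − 31 = 457 left.
November 1941 has 30 days: 457 − 30 = 427 left.
December 1941 has 31 days: 427 − 31 = 396 left.
January 1942 has 31 days: 396 − 31 = 365 left.
February 1942 has 28 days (1942 is not a leap year): 365 − 28 = 337 left.
March 1942 has 31 days: 337 − 31 = 306 left.
April 1942 has 30 days: 306 − 30 = 276 left.
May 1942 has 31 days: 276 − 31 = 245 left.
June 1942 has 30 days: 245 − 30 = 215 left.
July 1942 has 31 days: 215 − 31 = 184 left.
August 1942 has 31 days: 184 − 31 = 153 left.
September 1942 has 30 days: 153 − 30 = 123 left.
October 1942 has 31 days: 123 − 31 = 92 left.
November 1942 has 30 days: 92 − 30 = 62 left.
December 1942 has 31 days: 62 − 31 = 31 left.
31 days into January 1943 → January 31, 1943.

January 31, 1943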